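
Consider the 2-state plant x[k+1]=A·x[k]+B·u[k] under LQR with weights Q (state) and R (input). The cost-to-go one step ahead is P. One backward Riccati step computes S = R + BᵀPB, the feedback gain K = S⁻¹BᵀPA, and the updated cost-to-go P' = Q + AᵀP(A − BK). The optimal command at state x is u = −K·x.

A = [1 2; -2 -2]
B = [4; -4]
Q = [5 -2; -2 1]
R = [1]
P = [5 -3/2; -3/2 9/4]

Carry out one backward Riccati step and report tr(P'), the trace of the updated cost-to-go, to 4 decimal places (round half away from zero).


7.2424

BᵀP = [26.0000 -15.0000]
S = R + BᵀPB = [1] + [164.0000] = [165.0000]
BᵀPA = [56.0000 82.0000]
K = S⁻¹·BᵀPA = [0.3394 0.4970]
A−BK = [-0.3576 0.0121; -0.6424 -0.0121]
AᵀP(A−BK) = [0.9939 0.1697; 0.1697 0.2485]
P' = Q + AᵀP(A−BK) = [5.9939 -1.8303; -1.8303 1.2485]
tr(P') = 7.2424


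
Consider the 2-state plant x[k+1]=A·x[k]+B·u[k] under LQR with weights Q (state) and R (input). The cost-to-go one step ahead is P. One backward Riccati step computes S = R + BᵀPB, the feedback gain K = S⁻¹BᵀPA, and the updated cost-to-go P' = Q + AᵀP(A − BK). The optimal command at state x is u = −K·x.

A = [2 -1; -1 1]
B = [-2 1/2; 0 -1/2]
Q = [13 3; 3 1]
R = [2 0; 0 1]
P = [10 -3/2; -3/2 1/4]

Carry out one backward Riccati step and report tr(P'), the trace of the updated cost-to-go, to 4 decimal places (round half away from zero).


BᵀP = [-20.0000 3.0000; 5.7500 -0.8750]
S = R + BᵀPB = [2 0; 0 1] + [40.0000 -11.5000; -11.5000 3.3125] = [42.0000 -11.5000; -11.5000 4.3125]
BᵀPA = [-43.0000 23.0000; 12.3750 -6.6250]
K = S⁻¹·BᵀPA = [-0.8824 0.4706; 0.5166 -0.2813]
A−BK = [-0.0230 0.0818; -0.7417 0.8593]
AᵀP(A−BK) = [1.9156 -1.0332; -1.0332 0.5627]
P' = Q + AᵀP(A−BK) = [14.9156 1.9668; 1.9668 1.5627]
tr(P') = 16.4783

16.4783


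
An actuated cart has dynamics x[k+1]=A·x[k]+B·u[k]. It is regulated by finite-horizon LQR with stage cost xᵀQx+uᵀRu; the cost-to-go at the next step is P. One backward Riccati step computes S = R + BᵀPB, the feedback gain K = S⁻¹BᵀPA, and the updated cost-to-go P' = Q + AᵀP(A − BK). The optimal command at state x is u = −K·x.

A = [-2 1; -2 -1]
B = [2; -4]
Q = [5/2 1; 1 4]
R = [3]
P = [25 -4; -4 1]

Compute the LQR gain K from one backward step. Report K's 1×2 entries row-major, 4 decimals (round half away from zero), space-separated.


-0.5902 0.4262

BᵀP = [66.0000 -12.0000]
S = R + BᵀPB = [3] + [180.0000] = [183.0000]
BᵀPA = [-108.0000 78.0000]
K = S⁻¹·BᵀPA = [-0.5902 0.4262]
A−BK = [-0.8197 0.1475; -4.3607 0.7049]
AᵀP(A−BK) = [8.2623 -1.9672; -1.9672 0.7541]
P' = Q + AᵀP(A−BK) = [10.7623 -0.9672; -0.9672 4.7541]
tr(P') = 15.5164


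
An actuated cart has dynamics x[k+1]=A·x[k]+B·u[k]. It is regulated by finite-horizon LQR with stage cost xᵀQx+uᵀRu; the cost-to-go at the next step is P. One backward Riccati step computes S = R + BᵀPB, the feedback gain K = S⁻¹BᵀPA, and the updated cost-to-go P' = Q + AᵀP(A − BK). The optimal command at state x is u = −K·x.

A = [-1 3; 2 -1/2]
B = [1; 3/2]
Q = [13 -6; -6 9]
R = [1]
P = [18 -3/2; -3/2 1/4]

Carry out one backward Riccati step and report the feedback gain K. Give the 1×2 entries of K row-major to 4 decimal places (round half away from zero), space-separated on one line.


-1.1950 3.1743

BᵀP = [15.7500 -1.1250]
S = R + BᵀPB = [1] + [14.0625] = [15.0625]
BᵀPA = [-18.0000 47.8125]
K = S⁻¹·BᵀPA = [-1.1950 3.1743]
A−BK = [0.1950 -0.1743; 3.7925 -5.2614]
AᵀP(A−BK) = [3.4896 -6.8631; -6.8631 14.7925]
P' = Q + AᵀP(A−BK) = [16.4896 -12.8631; -12.8631 23.7925]
tr(P') = 40.2822


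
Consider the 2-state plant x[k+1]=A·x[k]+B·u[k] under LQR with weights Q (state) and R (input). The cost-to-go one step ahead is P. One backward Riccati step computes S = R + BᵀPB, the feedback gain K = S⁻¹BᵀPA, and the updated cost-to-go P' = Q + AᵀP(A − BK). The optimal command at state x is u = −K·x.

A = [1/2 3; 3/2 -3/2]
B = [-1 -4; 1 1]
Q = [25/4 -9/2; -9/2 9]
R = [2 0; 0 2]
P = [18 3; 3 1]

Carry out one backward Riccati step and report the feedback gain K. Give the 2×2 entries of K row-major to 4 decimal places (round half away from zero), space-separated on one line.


BᵀP = [-15.0000 -2.0000; -69.0000 -11.0000]
S = R + BᵀPB = [2 0; 0 2] + [13.0000 58.0000; 58.0000 265.0000] = [15.0000 58.0000; 58.0000 267.0000]
BᵀPA = [-10.5000 -42.0000; -51.0000 -190.5000]
K = S⁻¹·BᵀPA = [0.2410 -0.2574; -0.2434 -0.6576]
A−BK = [-0.2324 0.1123; 1.5023 -0.5850]
AᵀP(A−BK) = [1.3690 -0.2387; -0.2387 1.1724]
P' = Q + AᵀP(A−BK) = [7.6190 -4.7387; -4.7387 10.1724]
tr(P') = 17.7913

0.2410 -0.2574 -0.2434 -0.6576


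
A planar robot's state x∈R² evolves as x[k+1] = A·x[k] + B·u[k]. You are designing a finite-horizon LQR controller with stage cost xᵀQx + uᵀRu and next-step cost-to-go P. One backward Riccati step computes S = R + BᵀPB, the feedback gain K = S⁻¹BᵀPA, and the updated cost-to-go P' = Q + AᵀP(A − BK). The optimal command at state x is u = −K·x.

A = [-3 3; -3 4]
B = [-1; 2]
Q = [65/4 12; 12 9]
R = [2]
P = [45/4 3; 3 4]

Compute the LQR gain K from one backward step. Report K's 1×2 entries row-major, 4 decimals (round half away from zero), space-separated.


0.0435 0.2464

BᵀP = [-5.2500 5.0000]
S = R + BᵀPB = [2] + [15.2500] = [17.2500]
BᵀPA = [0.7500 4.2500]
K = S⁻¹·BᵀPA = [0.0435 0.2464]
A−BK = [-2.9565 3.2464; -3.0870 3.5072]
AᵀP(A−BK) = [191.2174 -212.4348; -212.4348 236.2029]
P' = Q + AᵀP(A−BK) = [207.4674 -200.4348; -200.4348 245.2029]
tr(P') = 452.6703


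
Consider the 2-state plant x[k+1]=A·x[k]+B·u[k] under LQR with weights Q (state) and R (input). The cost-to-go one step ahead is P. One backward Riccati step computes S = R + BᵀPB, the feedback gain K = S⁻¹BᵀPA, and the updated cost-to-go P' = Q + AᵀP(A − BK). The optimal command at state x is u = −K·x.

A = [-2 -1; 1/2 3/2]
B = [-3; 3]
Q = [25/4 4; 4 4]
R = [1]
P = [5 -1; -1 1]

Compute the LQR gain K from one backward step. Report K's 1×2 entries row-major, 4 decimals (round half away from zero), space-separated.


BᵀP = [-18.0000 6.0000]
S = R + BᵀPB = [1] + [72.0000] = [73.0000]
BᵀPA = [39.0000 27.0000]
K = S⁻¹·BᵀPA = [0.5342 0.3699]
A−BK = [-0.3973 0.1096; -1.1027 0.3904]
AᵀP(A−BK) = [1.4144 -0.1747; -0.1747 0.2637]
P' = Q + AᵀP(A−BK) = [7.6644 3.8253; 3.8253 4.2637]
tr(P') = 11.9281

0.5342 0.3699


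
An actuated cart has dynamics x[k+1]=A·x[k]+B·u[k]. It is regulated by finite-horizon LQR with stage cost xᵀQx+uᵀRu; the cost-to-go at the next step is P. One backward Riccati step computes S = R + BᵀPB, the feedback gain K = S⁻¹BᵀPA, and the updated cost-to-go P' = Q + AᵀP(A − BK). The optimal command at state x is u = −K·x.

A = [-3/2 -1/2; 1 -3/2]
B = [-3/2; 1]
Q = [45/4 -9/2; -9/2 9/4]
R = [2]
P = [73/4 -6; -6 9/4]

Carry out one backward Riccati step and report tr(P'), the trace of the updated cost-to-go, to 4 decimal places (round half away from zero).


BᵀP = [-33.3750 11.2500]
S = R + BᵀPB = [2] + [61.3125] = [63.3125]
BᵀPA = [61.3125 -0.1875]
K = S⁻¹·BᵀPA = [0.9684 -0.0030]
A−BK = [-0.0474 -0.5044; 0.0316 -1.4970]
AᵀP(A−BK) = [1.9368 -0.0059; -0.0059 0.6244]
P' = Q + AᵀP(A−BK) = [13.1868 -4.5059; -4.5059 2.8744]
tr(P') = 16.0613

16.0613


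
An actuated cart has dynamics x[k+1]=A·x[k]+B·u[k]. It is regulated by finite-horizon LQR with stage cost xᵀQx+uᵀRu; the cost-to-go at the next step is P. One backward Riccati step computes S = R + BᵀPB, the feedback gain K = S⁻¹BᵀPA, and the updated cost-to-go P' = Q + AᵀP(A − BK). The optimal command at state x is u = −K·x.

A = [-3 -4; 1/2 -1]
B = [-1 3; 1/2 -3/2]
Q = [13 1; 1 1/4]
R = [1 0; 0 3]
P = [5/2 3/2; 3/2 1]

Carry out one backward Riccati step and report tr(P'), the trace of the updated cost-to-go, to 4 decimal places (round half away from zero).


BᵀP = [-1.7500 -1.0000; 5.2500 3.0000]
S = R + BᵀPB = [1 0; 0 3] + [1.2500 -3.7500; -3.7500 11.2500] = [2.2500 -3.7500; -3.7500 14.2500]
BᵀPA = [4.7500 8.0000; -14.2500 -24.0000]
K = S⁻¹·BᵀPA = [0.7917 1.3333; -0.7917 -1.3333]
A−BK = [0.1667 1.3333; -1.0833 -3.6667]
AᵀP(A−BK) = [3.2083 5.6667; 5.6667 10.3333]
P' = Q + AᵀP(A−BK) = [16.2083 6.6667; 6.6667 10.5833]
tr(P') = 26.7917

26.7917


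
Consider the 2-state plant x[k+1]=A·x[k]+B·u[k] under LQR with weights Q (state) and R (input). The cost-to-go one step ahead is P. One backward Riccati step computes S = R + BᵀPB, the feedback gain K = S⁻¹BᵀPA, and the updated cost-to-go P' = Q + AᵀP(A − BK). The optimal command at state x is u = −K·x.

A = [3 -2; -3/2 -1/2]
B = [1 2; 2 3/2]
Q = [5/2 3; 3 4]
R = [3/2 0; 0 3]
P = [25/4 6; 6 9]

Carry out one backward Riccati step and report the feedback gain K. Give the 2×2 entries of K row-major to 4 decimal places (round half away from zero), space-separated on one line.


BᵀP = [18.2500 24.0000; 21.5000 25.5000]
S = R + BᵀPB = [3/2 0; 0 3] + [66.2500 72.5000; 72.5000 81.2500] = [67.7500 72.5000; 72.5000 84.2500]
BᵀPA = [18.7500 -48.5000; 26.2500 -55.7500]
K = S⁻¹·BᵀPA = [-0.7161 -0.0980; 0.9278 -0.5774]
A−BK = [1.8605 -0.7472; -1.4595 0.5621]
AᵀP(A−BK) = [11.5722 -4.7559; -4.7559 2.3076]
P' = Q + AᵀP(A−BK) = [14.0722 -1.7559; -1.7559 6.3076]
tr(P') = 20.3798

-0.7161 -0.0980 0.9278 -0.5774


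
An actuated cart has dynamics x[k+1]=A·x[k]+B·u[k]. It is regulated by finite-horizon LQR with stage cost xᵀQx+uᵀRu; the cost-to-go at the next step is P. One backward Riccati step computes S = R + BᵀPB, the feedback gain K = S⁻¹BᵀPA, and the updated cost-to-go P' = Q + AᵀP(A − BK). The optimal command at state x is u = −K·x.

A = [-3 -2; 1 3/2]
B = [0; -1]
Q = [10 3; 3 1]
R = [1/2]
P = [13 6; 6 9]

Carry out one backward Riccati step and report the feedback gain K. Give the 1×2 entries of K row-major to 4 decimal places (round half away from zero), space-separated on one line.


BᵀP = [-6.0000 -9.0000]
S = R + BᵀPB = [1/2] + [9.0000] = [9.5000]
BᵀPA = [9.0000 -1.5000]
K = S⁻¹·BᵀPA = [0.9474 -0.1579]
A−BK = [-3.0000 -2.0000; 1.9474 1.3421]
AᵀP(A−BK) = [81.4737 53.9211; 53.9211 36.0132]
P' = Q + AᵀP(A−BK) = [91.4737 56.9211; 56.9211 37.0132]
tr(P') = 128.4868

0.9474 -0.1579


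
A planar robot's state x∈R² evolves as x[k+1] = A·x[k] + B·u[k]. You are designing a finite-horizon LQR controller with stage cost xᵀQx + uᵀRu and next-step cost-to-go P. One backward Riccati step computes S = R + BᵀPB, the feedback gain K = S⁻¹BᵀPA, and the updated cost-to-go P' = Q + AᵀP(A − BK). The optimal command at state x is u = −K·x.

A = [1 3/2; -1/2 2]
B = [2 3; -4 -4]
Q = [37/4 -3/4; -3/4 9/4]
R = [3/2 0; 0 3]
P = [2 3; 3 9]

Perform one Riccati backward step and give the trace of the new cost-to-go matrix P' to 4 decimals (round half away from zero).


BᵀP = [-8.0000 -30.0000; -6.0000 -27.0000]
S = R + BᵀPB = [3/2 0; 0 3] + [104.0000 96.0000; 96.0000 90.0000] = [105.5000 96.0000; 96.0000 93.0000]
BᵀPA = [7.0000 -72.0000; 7.5000 -63.0000]
K = S⁻¹·BᵀPA = [-0.1159 -1.0882; 0.2003 0.4458]
A−BK = [0.6310 2.3388; -0.1625 -0.5693]
AᵀP(A−BK) = [0.5592 2.0233; 2.0233 8.2406]
P' = Q + AᵀP(A−BK) = [9.8092 1.2733; 1.2733 10.4906]
tr(P') = 20.2997

20.2997


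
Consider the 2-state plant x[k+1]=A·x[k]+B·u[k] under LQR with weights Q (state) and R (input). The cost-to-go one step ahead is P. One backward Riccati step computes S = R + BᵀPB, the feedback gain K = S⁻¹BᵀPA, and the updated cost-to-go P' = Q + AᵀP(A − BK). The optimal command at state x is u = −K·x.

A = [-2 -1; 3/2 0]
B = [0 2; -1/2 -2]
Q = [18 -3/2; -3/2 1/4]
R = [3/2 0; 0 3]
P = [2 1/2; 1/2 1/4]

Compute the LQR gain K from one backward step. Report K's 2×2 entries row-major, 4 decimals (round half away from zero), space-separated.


BᵀP = [-0.2500 -0.1250; 3.0000 0.5000]
S = R + BᵀPB = [3/2 0; 0 3] + [0.0625 -0.2500; -0.2500 5.0000] = [1.5625 -0.2500; -0.2500 8.0000]
BᵀPA = [0.3125 0.2500; -5.2500 -3.0000]
K = S⁻¹·BᵀPA = [0.0955 0.1005; -0.6533 -0.3719]
A−BK = [-0.6935 -0.2563; 0.2412 -0.6935]
AᵀP(A−BK) = [2.1030 1.2663; 1.2663 0.8593]
P' = Q + AᵀP(A−BK) = [20.1030 -0.2337; -0.2337 1.1093]
tr(P') = 21.2123

0.0955 0.1005 -0.6533 -0.3719


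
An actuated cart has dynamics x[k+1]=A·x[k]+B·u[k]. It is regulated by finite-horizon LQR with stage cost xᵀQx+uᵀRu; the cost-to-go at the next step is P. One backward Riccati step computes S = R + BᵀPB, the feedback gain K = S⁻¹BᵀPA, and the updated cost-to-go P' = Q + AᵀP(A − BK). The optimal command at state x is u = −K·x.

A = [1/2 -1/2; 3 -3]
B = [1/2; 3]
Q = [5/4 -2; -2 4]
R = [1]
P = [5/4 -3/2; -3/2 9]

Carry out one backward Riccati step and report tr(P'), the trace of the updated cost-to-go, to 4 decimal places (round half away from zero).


BᵀP = [-3.8750 26.2500]
S = R + BᵀPB = [1] + [76.8125] = [77.8125]
BᵀPA = [76.8125 -76.8125]
K = S⁻¹·BᵀPA = [0.9871 -0.9871]
A−BK = [0.0064 -0.0064; 0.0386 -0.0386]
AᵀP(A−BK) = [0.9871 -0.9871; -0.9871 0.9871]
P' = Q + AᵀP(A−BK) = [2.2371 -2.9871; -2.9871 4.9871]
tr(P') = 7.2243

7.2243


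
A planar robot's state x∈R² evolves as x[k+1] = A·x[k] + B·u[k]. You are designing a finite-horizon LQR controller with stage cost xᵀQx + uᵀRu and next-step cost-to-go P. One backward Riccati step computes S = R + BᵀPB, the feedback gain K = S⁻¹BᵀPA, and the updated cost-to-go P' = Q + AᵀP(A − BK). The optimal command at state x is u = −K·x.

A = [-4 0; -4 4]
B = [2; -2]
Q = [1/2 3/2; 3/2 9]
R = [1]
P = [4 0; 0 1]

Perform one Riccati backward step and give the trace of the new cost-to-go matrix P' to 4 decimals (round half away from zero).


75.0238

BᵀP = [8.0000 -2.0000]
S = R + BᵀPB = [1] + [20.0000] = [21.0000]
BᵀPA = [-24.0000 -8.0000]
K = S⁻¹·BᵀPA = [-1.1429 -0.3810]
A−BK = [-1.7143 0.7619; -6.2857 3.2381]
AᵀP(A−BK) = [52.5714 -25.1429; -25.1429 12.9524]
P' = Q + AᵀP(A−BK) = [53.0714 -23.6429; -23.6429 21.9524]
tr(P') = 75.0238


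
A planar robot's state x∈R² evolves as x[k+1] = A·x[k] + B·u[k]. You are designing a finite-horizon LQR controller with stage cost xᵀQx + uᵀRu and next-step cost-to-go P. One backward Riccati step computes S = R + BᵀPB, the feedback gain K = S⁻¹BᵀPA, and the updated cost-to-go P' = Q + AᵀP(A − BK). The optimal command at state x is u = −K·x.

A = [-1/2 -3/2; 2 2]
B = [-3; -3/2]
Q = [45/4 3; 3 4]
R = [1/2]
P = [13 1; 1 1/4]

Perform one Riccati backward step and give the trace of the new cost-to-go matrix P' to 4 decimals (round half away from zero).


BᵀP = [-40.5000 -3.3750]
S = R + BᵀPB = [1/2] + [126.5625] = [127.0625]
BᵀPA = [13.5000 54.0000]
K = S⁻¹·BᵀPA = [0.1062 0.4250]
A−BK = [-0.1813 -0.2250; 2.1594 2.6375]
AᵀP(A−BK) = [0.8157 1.0127; 1.0127 1.3007]
P' = Q + AᵀP(A−BK) = [12.0657 4.0127; 4.0127 5.3007]
tr(P') = 17.3663

17.3663


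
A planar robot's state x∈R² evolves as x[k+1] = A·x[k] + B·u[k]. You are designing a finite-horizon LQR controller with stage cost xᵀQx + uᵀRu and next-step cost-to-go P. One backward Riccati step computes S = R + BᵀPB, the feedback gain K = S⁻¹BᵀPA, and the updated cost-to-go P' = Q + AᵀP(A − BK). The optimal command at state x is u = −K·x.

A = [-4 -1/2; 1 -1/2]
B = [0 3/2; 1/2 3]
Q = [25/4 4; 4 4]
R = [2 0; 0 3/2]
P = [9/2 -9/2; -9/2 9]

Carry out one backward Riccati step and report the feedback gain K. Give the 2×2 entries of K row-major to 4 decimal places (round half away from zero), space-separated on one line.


1.8929 0.0815 0.5388 -0.1453

BᵀP = [-2.2500 4.5000; -6.7500 20.2500]
S = R + BᵀPB = [2 0; 0 3/2] + [2.2500 10.1250; 10.1250 50.6250] = [4.2500 10.1250; 10.1250 52.1250]
BᵀPA = [13.5000 -1.1250; 47.2500 -6.7500]
K = S⁻¹·BᵀPA = [1.8929 0.0815; 0.5388 -0.1453]
A−BK = [-4.8082 -0.2820; -1.5628 -0.1048]
AᵀP(A−BK) = [65.9882 3.5163; 3.5163 0.2357]
P' = Q + AᵀP(A−BK) = [72.2382 7.5163; 7.5163 4.2357]
tr(P') = 76.4739


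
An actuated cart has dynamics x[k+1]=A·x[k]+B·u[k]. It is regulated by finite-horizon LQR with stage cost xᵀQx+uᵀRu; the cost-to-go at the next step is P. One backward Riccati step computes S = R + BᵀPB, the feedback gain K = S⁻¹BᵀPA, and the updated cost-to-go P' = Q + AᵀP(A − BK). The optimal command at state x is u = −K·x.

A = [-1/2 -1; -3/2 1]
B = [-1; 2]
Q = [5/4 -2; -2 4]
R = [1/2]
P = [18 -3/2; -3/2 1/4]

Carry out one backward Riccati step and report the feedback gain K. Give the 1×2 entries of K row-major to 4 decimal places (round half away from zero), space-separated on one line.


0.2941 0.9020

BᵀP = [-21.0000 2.0000]
S = R + BᵀPB = [1/2] + [25.0000] = [25.5000]
BᵀPA = [7.5000 23.0000]
K = S⁻¹·BᵀPA = [0.2941 0.9020]
A−BK = [-0.2059 -0.0980; -2.0882 -0.8039]
AᵀP(A−BK) = [0.6066 0.3603; 0.3603 0.5049]
P' = Q + AᵀP(A−BK) = [1.8566 -1.6397; -1.6397 4.5049]
tr(P') = 6.3615


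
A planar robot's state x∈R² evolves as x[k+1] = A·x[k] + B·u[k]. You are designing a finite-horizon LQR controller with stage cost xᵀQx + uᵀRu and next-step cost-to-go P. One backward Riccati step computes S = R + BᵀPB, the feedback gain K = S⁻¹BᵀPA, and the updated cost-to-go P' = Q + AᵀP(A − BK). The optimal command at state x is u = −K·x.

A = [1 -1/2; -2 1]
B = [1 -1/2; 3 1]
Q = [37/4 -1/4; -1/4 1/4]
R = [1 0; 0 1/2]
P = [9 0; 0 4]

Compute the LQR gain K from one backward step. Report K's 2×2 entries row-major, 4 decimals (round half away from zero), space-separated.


BᵀP = [9.0000 12.0000; -4.5000 4.0000]
S = R + BᵀPB = [1 0; 0 1/2] + [45.0000 7.5000; 7.5000 6.2500] = [46.0000 7.5000; 7.5000 6.7500]
BᵀPA = [-15.0000 7.5000; -12.5000 6.2500]
K = S⁻¹·BᵀPA = [-0.0295 0.0147; -1.8191 0.9095]
A−BK = [0.1200 -0.0600; -0.0924 0.0462]
AᵀP(A−BK) = [1.8191 -0.9095; -0.9095 0.4548]
P' = Q + AᵀP(A−BK) = [11.0691 -1.1595; -1.1595 0.7048]
tr(P') = 11.7738

-0.0295 0.0147 -1.8191 0.9095


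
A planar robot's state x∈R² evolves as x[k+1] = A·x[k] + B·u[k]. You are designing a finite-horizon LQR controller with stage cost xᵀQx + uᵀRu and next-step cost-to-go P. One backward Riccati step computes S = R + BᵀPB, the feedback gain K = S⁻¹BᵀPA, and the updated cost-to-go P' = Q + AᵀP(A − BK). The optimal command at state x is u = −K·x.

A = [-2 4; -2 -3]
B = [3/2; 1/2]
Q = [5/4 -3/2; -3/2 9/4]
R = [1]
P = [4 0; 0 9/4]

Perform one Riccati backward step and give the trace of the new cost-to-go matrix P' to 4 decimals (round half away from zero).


BᵀP = [6.0000 1.1250]
S = R + BᵀPB = [1] + [9.5625] = [10.5625]
BᵀPA = [-14.2500 20.6250]
K = S⁻¹·BᵀPA = [-1.3491 1.9527]
A−BK = [0.0237 1.0710; -1.3254 -3.9763]
AᵀP(A−BK) = [5.7751 9.3254; 9.3254 43.9763]
P' = Q + AᵀP(A−BK) = [7.0251 7.8254; 7.8254 46.2263]
tr(P') = 53.2515

53.2515


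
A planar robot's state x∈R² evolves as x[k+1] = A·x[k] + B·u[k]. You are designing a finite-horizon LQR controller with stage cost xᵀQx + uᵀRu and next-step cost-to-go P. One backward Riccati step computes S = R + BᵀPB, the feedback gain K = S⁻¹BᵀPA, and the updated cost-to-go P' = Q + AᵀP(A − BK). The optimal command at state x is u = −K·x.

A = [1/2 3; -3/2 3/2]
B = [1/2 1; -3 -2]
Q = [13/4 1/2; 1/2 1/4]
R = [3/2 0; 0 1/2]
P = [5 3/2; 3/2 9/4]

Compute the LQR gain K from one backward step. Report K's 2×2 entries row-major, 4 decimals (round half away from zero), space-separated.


0.2271 -2.4891 0.3799 3.1048

BᵀP = [-2.0000 -6.0000; 2.0000 -3.0000]
S = R + BᵀPB = [3/2 0; 0 1/2] + [17.0000 10.0000; 10.0000 8.0000] = [18.5000 10.0000; 10.0000 8.5000]
BᵀPA = [8.0000 -15.0000; 5.5000 1.5000]
K = S⁻¹·BᵀPA = [0.2271 -2.4891; 0.3799 3.1048]
A−BK = [0.0066 1.1397; -0.0590 0.2424]
AᵀP(A−BK) = [0.1564 -0.3513; -0.3513 21.5691]
P' = Q + AᵀP(A−BK) = [3.4064 0.1487; 0.1487 21.8191]
tr(P') = 25.2254


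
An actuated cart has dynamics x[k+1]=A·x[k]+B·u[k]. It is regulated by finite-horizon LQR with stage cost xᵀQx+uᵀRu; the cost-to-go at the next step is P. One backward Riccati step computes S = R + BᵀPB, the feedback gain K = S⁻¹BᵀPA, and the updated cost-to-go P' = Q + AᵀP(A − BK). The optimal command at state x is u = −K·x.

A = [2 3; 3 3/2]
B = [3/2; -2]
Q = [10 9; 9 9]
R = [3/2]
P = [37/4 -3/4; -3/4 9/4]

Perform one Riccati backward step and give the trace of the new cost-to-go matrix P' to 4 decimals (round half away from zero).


103.7762

BᵀP = [15.3750 -5.6250]
S = R + BᵀPB = [3/2] + [34.3125] = [35.8125]
BᵀPA = [13.8750 37.6875]
K = S⁻¹·BᵀPA = [0.3874 1.0524]
A−BK = [1.4188 1.4215; 3.7749 3.6047]
AᵀP(A−BK) = [42.8743 42.0236; 42.0236 41.9018]
P' = Q + AᵀP(A−BK) = [52.8743 51.0236; 51.0236 50.9018]
tr(P') = 103.7762


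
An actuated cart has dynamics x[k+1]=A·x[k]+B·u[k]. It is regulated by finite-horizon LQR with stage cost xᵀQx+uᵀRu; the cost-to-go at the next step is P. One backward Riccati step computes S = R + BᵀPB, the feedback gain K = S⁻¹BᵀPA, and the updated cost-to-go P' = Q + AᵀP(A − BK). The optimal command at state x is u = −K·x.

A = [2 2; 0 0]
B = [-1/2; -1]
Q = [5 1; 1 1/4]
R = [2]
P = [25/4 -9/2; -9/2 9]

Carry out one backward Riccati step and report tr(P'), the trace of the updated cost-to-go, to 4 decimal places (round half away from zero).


53.3740

BᵀP = [1.3750 -6.7500]
S = R + BᵀPB = [2] + [6.0625] = [8.0625]
BᵀPA = [2.7500 2.7500]
K = S⁻¹·BᵀPA = [0.3411 0.3411]
A−BK = [2.1705 2.1705; 0.3411 0.3411]
AᵀP(A−BK) = [24.0620 24.0620; 24.0620 24.0620]
P' = Q + AᵀP(A−BK) = [29.0620 25.0620; 25.0620 24.3120]
tr(P') = 53.3740


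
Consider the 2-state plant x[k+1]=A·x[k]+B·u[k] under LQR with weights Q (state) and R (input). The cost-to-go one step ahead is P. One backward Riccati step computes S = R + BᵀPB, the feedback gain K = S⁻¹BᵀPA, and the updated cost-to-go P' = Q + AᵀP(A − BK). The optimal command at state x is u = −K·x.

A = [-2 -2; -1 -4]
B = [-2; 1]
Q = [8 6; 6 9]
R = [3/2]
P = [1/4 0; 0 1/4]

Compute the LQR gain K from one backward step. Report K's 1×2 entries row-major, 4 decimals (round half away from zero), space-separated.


BᵀP = [-0.5000 0.2500]
S = R + BᵀPB = [3/2] + [1.2500] = [2.7500]
BᵀPA = [0.7500 0.0000]
K = S⁻¹·BᵀPA = [0.2727 0.0000]
A−BK = [-1.4545 -2.0000; -1.2727 -4.0000]
AᵀP(A−BK) = [1.0455 2.0000; 2.0000 5.0000]
P' = Q + AᵀP(A−BK) = [9.0455 8.0000; 8.0000 14.0000]
tr(P') = 23.0455

0.2727 0.0000


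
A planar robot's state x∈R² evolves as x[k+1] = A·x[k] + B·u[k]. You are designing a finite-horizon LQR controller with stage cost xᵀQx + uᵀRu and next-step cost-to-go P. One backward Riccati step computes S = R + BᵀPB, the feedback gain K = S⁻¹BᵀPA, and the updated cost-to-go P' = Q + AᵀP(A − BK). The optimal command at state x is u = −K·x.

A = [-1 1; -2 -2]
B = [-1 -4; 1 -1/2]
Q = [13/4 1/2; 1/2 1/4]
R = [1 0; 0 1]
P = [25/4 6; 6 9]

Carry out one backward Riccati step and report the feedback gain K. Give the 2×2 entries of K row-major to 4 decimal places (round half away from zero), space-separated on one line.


BᵀP = [-0.2500 3.0000; -28.0000 -28.5000]
S = R + BᵀPB = [1 0; 0 1] + [3.2500 -0.5000; -0.5000 126.2500] = [4.2500 -0.5000; -0.5000 127.2500]
BᵀPA = [-5.7500 -6.2500; 85.0000 29.0000]
K = S⁻¹·BᵀPA = [-1.2749 -1.4444; 0.6630 0.2222]
A−BK = [0.3769 0.4444; -0.3936 -0.4444]
AᵀP(A−BK) = [2.5669 2.5556; 2.5556 2.7778]
P' = Q + AᵀP(A−BK) = [5.8169 3.0556; 3.0556 3.0278]
tr(P') = 8.8447

-1.2749 -1.4444 0.6630 0.2222


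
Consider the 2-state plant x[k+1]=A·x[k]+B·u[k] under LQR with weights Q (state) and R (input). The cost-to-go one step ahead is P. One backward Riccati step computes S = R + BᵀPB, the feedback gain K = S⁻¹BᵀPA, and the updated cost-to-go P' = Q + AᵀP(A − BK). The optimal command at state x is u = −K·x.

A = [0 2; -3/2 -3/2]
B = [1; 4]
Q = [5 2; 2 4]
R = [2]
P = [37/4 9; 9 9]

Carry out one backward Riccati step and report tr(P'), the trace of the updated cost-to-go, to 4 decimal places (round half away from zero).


10.1227

BᵀP = [45.2500 45.0000]
S = R + BᵀPB = [2] + [225.2500] = [227.2500]
BᵀPA = [-67.5000 23.0000]
K = S⁻¹·BᵀPA = [-0.2970 0.1012]
A−BK = [0.2970 1.8988; -0.3119 -1.9048]
AᵀP(A−BK) = [0.2005 0.0817; 0.0817 0.9222]
P' = Q + AᵀP(A−BK) = [5.2005 2.0817; 2.0817 4.9222]
tr(P') = 10.1227


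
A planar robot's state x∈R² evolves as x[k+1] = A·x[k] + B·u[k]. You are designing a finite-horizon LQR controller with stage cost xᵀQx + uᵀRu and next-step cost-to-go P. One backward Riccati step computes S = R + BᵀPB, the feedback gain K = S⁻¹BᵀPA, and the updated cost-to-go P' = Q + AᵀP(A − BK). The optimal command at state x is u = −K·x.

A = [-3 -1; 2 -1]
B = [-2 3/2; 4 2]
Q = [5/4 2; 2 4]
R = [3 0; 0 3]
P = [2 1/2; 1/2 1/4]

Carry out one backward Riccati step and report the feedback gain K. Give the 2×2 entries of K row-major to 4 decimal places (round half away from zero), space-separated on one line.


0.5664 0.1014 -0.6783 -0.4301

BᵀP = [-2.0000 0.0000; 4.0000 1.2500]
S = R + BᵀPB = [3 0; 0 3] + [4.0000 -3.0000; -3.0000 8.5000] = [7.0000 -3.0000; -3.0000 11.5000]
BᵀPA = [6.0000 2.0000; -9.5000 -5.2500]
K = S⁻¹·BᵀPA = [0.5664 0.1014; -0.6783 -0.4301]
A−BK = [-0.8497 -0.1521; 1.0909 -0.5455]
AᵀP(A−BK) = [3.1573 1.3059; 1.3059 0.7893]
P' = Q + AᵀP(A−BK) = [4.4073 3.3059; 3.3059 4.7893]
tr(P') = 9.1967


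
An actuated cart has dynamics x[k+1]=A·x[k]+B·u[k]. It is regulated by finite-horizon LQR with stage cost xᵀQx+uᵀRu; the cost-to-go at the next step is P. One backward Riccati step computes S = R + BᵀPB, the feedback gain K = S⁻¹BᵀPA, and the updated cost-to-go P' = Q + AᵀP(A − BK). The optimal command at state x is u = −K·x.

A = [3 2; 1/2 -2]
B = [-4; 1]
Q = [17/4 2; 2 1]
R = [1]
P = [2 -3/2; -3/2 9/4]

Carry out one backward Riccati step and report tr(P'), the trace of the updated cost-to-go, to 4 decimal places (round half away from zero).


BᵀP = [-9.5000 8.2500]
S = R + BᵀPB = [1] + [46.2500] = [47.2500]
BᵀPA = [-24.3750 -35.5000]
K = S⁻¹·BᵀPA = [-0.5159 -0.7513]
A−BK = [0.9365 -1.0053; 1.0159 -1.2487]
AᵀP(A−BK) = [1.4881 -1.0635; -1.0635 2.3280]
P' = Q + AᵀP(A−BK) = [5.7381 0.9365; 0.9365 3.3280]
tr(P') = 9.0661

9.0661


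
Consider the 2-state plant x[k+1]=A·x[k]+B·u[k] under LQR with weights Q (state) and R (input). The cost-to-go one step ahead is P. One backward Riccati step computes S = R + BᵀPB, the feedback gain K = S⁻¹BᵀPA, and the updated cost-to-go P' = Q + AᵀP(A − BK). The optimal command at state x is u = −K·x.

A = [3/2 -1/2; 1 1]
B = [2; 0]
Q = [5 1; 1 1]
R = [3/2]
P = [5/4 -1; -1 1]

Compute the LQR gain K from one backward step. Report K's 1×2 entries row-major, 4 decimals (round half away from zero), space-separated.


BᵀP = [2.5000 -2.0000]
S = R + BᵀPB = [3/2] + [5.0000] = [6.5000]
BᵀPA = [1.7500 -3.2500]
K = S⁻¹·BᵀPA = [0.2692 -0.5000]
A−BK = [0.9615 0.5000; 1.0000 1.0000]
AᵀP(A−BK) = [0.3413 -0.0625; -0.0625 0.6875]
P' = Q + AᵀP(A−BK) = [5.3413 0.9375; 0.9375 1.6875]
tr(P') = 7.0288

0.2692 -0.5000


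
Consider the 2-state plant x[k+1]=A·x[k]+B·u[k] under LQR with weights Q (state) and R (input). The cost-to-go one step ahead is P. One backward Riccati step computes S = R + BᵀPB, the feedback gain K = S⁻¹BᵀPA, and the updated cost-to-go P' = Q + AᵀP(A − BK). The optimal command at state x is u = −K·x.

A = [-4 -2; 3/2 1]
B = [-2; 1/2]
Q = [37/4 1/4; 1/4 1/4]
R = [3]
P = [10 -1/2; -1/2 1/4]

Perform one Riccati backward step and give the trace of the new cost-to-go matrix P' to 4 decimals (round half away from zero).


23.8191

BᵀP = [-20.2500 1.1250]
S = R + BᵀPB = [3] + [41.0625] = [44.0625]
BᵀPA = [82.6875 41.6250]
K = S⁻¹·BᵀPA = [1.8766 0.9447]
A−BK = [-0.2468 -0.1106; 0.5617 0.5277]
AᵀP(A−BK) = [11.3915 5.7617; 5.7617 2.9277]
P' = Q + AᵀP(A−BK) = [20.6415 6.0117; 6.0117 3.1777]
tr(P') = 23.8191


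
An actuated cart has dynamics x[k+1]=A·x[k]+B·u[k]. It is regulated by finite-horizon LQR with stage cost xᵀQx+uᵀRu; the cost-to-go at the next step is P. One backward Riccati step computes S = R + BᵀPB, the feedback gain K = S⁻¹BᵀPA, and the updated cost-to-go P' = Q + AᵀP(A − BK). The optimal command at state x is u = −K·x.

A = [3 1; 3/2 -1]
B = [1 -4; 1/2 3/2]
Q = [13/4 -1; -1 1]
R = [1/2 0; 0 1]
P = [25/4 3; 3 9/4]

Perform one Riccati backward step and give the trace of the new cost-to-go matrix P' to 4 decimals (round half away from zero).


7.5411

BᵀP = [7.7500 4.1250; -20.5000 -8.6250]
S = R + BᵀPB = [1/2 0; 0 1] + [9.8125 -24.8125; -24.8125 69.0625] = [10.3125 -24.8125; -24.8125 70.0625]
BᵀPA = [29.4375 3.6250; -74.4375 -11.8750]
K = S⁻¹·BᵀPA = [2.0165 -0.3806; -0.3483 -0.3043]
A−BK = [-0.4097 0.1635; 1.0142 -0.3533]
AᵀP(A−BK) = [3.0248 -0.5709; -0.5709 0.2663]
P' = Q + AᵀP(A−BK) = [6.2748 -1.5709; -1.5709 1.2663]
tr(P') = 7.5411


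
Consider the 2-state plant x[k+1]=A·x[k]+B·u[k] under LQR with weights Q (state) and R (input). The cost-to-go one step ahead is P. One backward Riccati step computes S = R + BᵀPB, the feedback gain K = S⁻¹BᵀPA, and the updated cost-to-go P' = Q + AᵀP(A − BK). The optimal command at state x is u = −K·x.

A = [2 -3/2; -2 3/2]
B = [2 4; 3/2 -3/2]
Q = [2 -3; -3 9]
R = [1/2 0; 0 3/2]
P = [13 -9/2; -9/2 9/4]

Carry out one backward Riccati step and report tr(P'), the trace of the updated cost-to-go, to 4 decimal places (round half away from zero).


12.4565

BᵀP = [19.2500 -5.6250; 58.7500 -21.3750]
S = R + BᵀPB = [1/2 0; 0 3/2] + [30.0625 85.4375; 85.4375 267.0625] = [30.5625 85.4375; 85.4375 268.5625]
BᵀPA = [49.7500 -37.3125; 160.2500 -120.1875]
K = S⁻¹·BᵀPA = [-0.3637 0.2728; 0.7124 -0.5343]
A−BK = [-0.1222 0.0916; -0.3859 0.2894]
AᵀP(A−BK) = [0.9322 -0.6991; -0.6991 0.5243]
P' = Q + AᵀP(A−BK) = [2.9322 -3.6991; -3.6991 9.5243]
tr(P') = 12.4565


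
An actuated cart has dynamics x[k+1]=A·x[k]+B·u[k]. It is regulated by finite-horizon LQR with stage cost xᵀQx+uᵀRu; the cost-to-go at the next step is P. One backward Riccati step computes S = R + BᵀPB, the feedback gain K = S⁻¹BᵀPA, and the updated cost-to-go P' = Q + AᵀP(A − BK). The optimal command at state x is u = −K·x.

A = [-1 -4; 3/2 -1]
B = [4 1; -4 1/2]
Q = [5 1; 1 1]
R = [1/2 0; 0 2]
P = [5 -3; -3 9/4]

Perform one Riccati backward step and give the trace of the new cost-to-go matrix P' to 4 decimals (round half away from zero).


9.7473

BᵀP = [32.0000 -21.0000; 3.5000 -1.8750]
S = R + BᵀPB = [1/2 0; 0 2] + [212.0000 21.5000; 21.5000 2.5625] = [212.5000 21.5000; 21.5000 4.5625]
BᵀPA = [-63.5000 -107.0000; -6.3125 -12.1250]
K = S⁻¹·BᵀPA = [-0.3036 -0.4485; 0.0470 -0.5442]
A−BK = [0.1673 -1.6619; 0.2622 -2.5218]
AᵀP(A−BK) = [0.0819 -0.2881; -0.2881 3.6654]
P' = Q + AᵀP(A−BK) = [5.0819 0.7119; 0.7119 4.6654]
tr(P') = 9.7473


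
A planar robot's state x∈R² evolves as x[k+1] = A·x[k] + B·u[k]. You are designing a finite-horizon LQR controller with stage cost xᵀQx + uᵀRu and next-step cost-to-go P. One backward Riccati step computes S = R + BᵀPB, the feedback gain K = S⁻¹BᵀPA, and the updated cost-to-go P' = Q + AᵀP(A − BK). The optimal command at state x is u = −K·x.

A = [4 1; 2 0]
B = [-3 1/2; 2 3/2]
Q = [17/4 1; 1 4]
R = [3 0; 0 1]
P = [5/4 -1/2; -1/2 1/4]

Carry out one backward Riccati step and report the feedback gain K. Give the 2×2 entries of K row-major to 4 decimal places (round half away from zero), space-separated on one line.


-0.7110 -0.2239 0.1728 0.0133

BᵀP = [-4.7500 2.0000; -0.1250 0.1250]
S = R + BᵀPB = [3 0; 0 1] + [18.2500 0.6250; 0.6250 0.1250] = [21.2500 0.6250; 0.6250 1.1250]
BᵀPA = [-15.0000 -4.7500; -0.2500 -0.1250]
K = S⁻¹·BᵀPA = [-0.7110 -0.2239; 0.1728 0.0133]
A−BK = [1.7807 0.3216; 3.1628 0.4279]
AᵀP(A−BK) = [2.3787 0.6445; 0.6445 0.1880]
P' = Q + AᵀP(A−BK) = [6.6287 1.6445; 1.6445 4.1880]
tr(P') = 10.8168


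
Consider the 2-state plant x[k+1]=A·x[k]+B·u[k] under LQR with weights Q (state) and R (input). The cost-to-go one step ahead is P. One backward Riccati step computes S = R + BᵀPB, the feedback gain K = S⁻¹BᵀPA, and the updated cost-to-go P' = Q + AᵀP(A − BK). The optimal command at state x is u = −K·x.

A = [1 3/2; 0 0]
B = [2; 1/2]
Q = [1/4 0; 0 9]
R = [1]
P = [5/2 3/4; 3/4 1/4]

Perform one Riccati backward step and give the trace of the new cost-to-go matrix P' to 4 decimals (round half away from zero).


BᵀP = [5.3750 1.6250]
S = R + BᵀPB = [1] + [11.5625] = [12.5625]
BᵀPA = [5.3750 8.0625]
K = S⁻¹·BᵀPA = [0.4279 0.6418]
A−BK = [0.1443 0.2164; -0.2139 -0.3209]
AᵀP(A−BK) = [0.2002 0.3004; 0.3004 0.4506]
P' = Q + AᵀP(A−BK) = [0.4502 0.3004; 0.3004 9.4506]
tr(P') = 9.9008

9.9008


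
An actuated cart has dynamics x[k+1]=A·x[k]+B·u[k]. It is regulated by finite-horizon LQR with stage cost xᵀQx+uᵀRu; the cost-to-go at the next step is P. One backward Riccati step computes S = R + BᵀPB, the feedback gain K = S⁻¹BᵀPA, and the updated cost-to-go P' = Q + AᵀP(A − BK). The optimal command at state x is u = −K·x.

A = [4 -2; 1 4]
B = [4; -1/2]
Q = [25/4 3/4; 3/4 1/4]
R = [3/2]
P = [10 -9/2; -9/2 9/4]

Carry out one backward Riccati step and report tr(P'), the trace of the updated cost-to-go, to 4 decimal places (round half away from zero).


BᵀP = [42.2500 -19.1250]
S = R + BᵀPB = [3/2] + [178.5625] = [180.0625]
BᵀPA = [149.8750 -161.0000]
K = S⁻¹·BᵀPA = [0.8323 -0.8941]
A−BK = [0.6706 1.5765; 1.4162 3.5529]
AᵀP(A−BK) = [1.5016 0.0083; 0.0083 4.0444]
P' = Q + AᵀP(A−BK) = [7.7516 0.7583; 0.7583 4.2944]
tr(P') = 12.0460

12.0460


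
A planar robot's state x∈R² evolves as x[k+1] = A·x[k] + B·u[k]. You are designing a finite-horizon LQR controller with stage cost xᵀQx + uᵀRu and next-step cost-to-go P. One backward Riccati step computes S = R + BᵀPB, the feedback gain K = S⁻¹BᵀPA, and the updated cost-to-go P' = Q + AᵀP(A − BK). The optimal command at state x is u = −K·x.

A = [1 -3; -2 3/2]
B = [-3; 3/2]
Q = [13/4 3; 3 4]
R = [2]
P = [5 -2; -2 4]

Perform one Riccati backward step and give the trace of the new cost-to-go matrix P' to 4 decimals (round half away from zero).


BᵀP = [-18.0000 12.0000]
S = R + BᵀPB = [2] + [72.0000] = [74.0000]
BᵀPA = [-42.0000 72.0000]
K = S⁻¹·BᵀPA = [-0.5676 0.9730]
A−BK = [-0.7027 -0.0811; -1.1486 0.0405]
AᵀP(A−BK) = [5.1622 -1.1351; -1.1351 1.9459]
P' = Q + AᵀP(A−BK) = [8.4122 1.8649; 1.8649 5.9459]
tr(P') = 14.3581

14.3581


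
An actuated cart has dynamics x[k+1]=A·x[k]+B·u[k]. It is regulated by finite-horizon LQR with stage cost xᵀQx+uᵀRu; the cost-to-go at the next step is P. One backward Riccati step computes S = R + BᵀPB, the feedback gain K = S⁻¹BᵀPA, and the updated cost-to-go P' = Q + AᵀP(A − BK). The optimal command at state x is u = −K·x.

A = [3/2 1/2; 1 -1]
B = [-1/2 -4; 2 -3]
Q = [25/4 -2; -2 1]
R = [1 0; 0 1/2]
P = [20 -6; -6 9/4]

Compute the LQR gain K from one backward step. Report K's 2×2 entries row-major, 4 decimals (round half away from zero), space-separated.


BᵀP = [-22.0000 7.5000; -62.0000 17.2500]
S = R + BᵀPB = [1 0; 0 1/2] + [26.0000 65.5000; 65.5000 196.2500] = [27.0000 65.5000; 65.5000 196.7500]
BᵀPA = [-25.5000 -18.5000; -75.7500 -48.2500]
K = S⁻¹·BᵀPA = [-0.0543 -0.4692; -0.3669 -0.0890]
A−BK = [0.0051 -0.0908; 0.0078 -0.3288]
AᵀP(A−BK) = [0.0705 0.0411; 0.0411 0.2740]
P' = Q + AᵀP(A−BK) = [6.3205 -1.9589; -1.9589 1.2740]
tr(P') = 7.5944

-0.0543 -0.4692 -0.3669 -0.0890


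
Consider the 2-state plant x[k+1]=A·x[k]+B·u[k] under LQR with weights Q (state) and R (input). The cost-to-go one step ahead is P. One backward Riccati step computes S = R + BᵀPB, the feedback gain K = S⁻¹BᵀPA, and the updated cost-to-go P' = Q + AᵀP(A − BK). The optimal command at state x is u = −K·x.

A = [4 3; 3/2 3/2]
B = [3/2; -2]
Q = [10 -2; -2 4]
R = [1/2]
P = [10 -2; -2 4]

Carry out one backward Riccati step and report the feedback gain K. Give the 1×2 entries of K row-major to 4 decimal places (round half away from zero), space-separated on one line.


1.1667 0.7941

BᵀP = [19.0000 -11.0000]
S = R + BᵀPB = [1/2] + [50.5000] = [51.0000]
BᵀPA = [59.5000 40.5000]
K = S⁻¹·BᵀPA = [1.1667 0.7941]
A−BK = [2.2500 1.8088; 3.8333 3.0882]
AᵀP(A−BK) = [75.5833 60.7500; 60.7500 48.8382]
P' = Q + AᵀP(A−BK) = [85.5833 58.7500; 58.7500 52.8382]
tr(P') = 138.4216


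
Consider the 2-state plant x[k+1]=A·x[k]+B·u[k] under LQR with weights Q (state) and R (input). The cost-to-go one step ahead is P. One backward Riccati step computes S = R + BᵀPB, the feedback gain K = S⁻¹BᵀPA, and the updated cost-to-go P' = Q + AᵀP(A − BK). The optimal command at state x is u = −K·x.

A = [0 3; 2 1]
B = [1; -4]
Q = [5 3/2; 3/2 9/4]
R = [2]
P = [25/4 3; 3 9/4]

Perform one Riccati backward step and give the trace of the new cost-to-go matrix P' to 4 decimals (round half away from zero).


BᵀP = [-5.7500 -6.0000]
S = R + BᵀPB = [2] + [18.2500] = [20.2500]
BᵀPA = [-12.0000 -23.2500]
K = S⁻¹·BᵀPA = [-0.5926 -1.1481]
A−BK = [0.5926 4.1481; -0.3704 -3.5926]
AᵀP(A−BK) = [1.8889 8.7222; 8.7222 49.8056]
P' = Q + AᵀP(A−BK) = [6.8889 10.2222; 10.2222 52.0556]
tr(P') = 58.9444

58.9444


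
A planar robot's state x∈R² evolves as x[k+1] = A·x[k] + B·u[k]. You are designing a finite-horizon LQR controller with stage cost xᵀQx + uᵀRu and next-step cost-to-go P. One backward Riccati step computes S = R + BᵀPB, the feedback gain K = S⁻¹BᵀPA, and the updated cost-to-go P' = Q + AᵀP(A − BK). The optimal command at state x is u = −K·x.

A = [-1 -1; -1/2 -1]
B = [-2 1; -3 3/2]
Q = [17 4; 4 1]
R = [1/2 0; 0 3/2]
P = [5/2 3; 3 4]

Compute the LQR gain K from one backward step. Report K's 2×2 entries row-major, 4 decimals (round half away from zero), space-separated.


0.2575 0.3582 -0.0429 -0.0597

BᵀP = [-14.0000 -18.0000; 7.0000 9.0000]
S = R + BᵀPB = [1/2 0; 0 3/2] + [82.0000 -41.0000; -41.0000 20.5000] = [82.5000 -41.0000; -41.0000 22.0000]
BᵀPA = [23.0000 32.0000; -11.5000 -16.0000]
K = S⁻¹·BᵀPA = [0.2575 0.3582; -0.0429 -0.0597]
A−BK = [-0.4422 -0.2239; 0.3368 0.1642]
AᵀP(A−BK) = [0.0849 0.0746; 0.0746 0.0821]
P' = Q + AᵀP(A−BK) = [17.0849 4.0746; 4.0746 1.0821]
tr(P') = 18.1670


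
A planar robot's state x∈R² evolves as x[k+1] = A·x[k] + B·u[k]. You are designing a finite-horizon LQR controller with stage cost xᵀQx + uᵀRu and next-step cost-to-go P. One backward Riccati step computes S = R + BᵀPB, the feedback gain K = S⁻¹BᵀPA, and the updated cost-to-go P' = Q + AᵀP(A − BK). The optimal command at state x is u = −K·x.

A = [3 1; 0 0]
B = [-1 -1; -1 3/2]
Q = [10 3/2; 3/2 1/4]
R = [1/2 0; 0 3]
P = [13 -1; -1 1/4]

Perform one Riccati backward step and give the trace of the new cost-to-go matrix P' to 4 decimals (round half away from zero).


BᵀP = [-12.0000 0.7500; -14.5000 1.3750]
S = R + BᵀPB = [1/2 0; 0 3] + [11.2500 13.1250; 13.1250 16.5625] = [11.7500 13.1250; 13.1250 19.5625]
BᵀPA = [-36.0000 -12.0000; -43.5000 -14.5000]
K = S⁻¹·BᵀPA = [-2.3147 -0.7716; -0.6706 -0.2235]
A−BK = [0.0147 0.0049; -1.3087 -0.4362]
AᵀP(A−BK) = [4.4976 1.4992; 1.4992 0.4997]
P' = Q + AᵀP(A−BK) = [14.4976 2.9992; 2.9992 0.7497]
tr(P') = 15.2473

15.2473


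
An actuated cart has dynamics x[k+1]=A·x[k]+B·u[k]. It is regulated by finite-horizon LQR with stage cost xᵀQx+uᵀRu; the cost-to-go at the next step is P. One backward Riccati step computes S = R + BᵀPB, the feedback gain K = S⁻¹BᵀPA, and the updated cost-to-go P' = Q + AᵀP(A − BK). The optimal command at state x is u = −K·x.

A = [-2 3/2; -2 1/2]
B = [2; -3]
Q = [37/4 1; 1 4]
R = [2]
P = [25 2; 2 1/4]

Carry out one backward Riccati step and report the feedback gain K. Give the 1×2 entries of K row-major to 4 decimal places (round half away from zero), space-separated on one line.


BᵀP = [44.0000 3.2500]
S = R + BᵀPB = [2] + [78.2500] = [80.2500]
BᵀPA = [-94.5000 67.6250]
K = S⁻¹·BᵀPA = [-1.1776 0.8427]
A−BK = [0.3551 -0.1854; -5.5327 3.0280]
AᵀP(A−BK) = [5.7196 -3.6168; -3.6168 2.3263]
P' = Q + AᵀP(A−BK) = [14.9696 -2.6168; -2.6168 6.3263]
tr(P') = 21.2960

-1.1776 0.8427
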